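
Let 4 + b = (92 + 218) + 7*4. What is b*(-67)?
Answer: -22378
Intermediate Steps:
b = 334 (b = -4 + ((92 + 218) + 7*4) = -4 + (310 + 28) = -4 + 338 = 334)
b*(-67) = 334*(-67) = -22378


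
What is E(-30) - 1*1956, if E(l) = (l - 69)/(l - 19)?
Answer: -95745/49 ≈ -1954.0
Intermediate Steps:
E(l) = (-69 + l)/(-19 + l)
E(-30) - 1*1956 = (-69 - 30)/(-19 - 30) - 1*1956 = -99/(-49) - 1956 = -1/49*(-99) - 1956 = 99/49 - 1956 = -95745/49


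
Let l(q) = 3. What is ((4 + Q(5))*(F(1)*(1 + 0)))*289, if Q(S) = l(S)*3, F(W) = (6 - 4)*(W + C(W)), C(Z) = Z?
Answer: 15028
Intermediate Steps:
F(W) = 4*W (F(W) = (6 - 4)*(W + W) = 2*(2*W) = 4*W)
Q(S) = 9 (Q(S) = 3*3 = 9)
((4 + Q(5))*(F(1)*(1 + 0)))*289 = ((4 + 9)*((4*1)*(1 + 0)))*289 = (13*(4*1))*289 = (13*4)*289 = 52*289 = 15028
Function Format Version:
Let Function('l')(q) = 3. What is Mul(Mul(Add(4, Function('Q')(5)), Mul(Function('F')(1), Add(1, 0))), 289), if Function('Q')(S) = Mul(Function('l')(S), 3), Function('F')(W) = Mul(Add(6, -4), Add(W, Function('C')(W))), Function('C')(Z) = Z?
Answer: 15028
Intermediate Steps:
Function('F')(W) = Mul(4, W) (Function('F')(W) = Mul(Add(6, -4), Add(W, W)) = Mul(2, Mul(2, W)) = Mul(4, W))
Function('Q')(S) = 9 (Function('Q')(S) = Mul(3, 3) = 9)
Mul(Mul(Add(4, Function('Q')(5)), Mul(Function('F')(1), Add(1, 0))), 289) = Mul(Mul(Add(4, 9), Mul(Mul(4, 1), Add(1, 0))), 289) = Mul(Mul(13, Mul(4, 1)), 289) = Mul(Mul(13, 4), 289) = Mul(52, 289) = 15028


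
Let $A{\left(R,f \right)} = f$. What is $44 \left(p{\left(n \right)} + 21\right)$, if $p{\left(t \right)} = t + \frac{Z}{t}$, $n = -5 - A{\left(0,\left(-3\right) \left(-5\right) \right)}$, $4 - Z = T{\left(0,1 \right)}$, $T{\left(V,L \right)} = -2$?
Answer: $\frac{154}{5} \approx 30.8$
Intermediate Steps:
$Z = 6$ ($Z = 4 - -2 = 4 + 2 = 6$)
$n = -20$ ($n = -5 - \left(-3\right) \left(-5\right) = -5 - 15 = -20$)
$p{\left(t \right)} = t + \frac{6}{t}$
$44 \left(p{\left(n \right)} + 21\right) = 44 \left(\left(-20 + \frac{6}{-20}\right) + 21\right) = 44 \left(\left(-20 + 6 \left(- \frac{1}{20}\right)\right) + 21\right) = 44 \left(\left(-20 - \frac{3}{10}\right) + 21\right) = 44 \left(- \frac{203}{10} + 21\right) = 44 \cdot \frac{7}{10} = \frac{154}{5}$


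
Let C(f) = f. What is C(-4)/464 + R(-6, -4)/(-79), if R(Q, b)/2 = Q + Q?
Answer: 2705/9164 ≈ 0.29518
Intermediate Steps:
R(Q, b) = 4*Q (R(Q, b) = 2*(Q + Q) = 2*(2*Q) = 4*Q)
C(-4)/464 + R(-6, -4)/(-79) = -4/464 + (4*(-6))/(-79) = -4*1/464 - 24*(-1/79) = -1/116 + 24/79 = 2705/9164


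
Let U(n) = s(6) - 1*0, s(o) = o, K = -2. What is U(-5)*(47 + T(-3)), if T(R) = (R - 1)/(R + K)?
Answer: 1434/5 ≈ 286.80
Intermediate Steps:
T(R) = (-1 + R)/(-2 + R) (T(R) = (R - 1)/(R - 2) = (-1 + R)/(-2 + R))
U(n) = 6 (U(n) = 6 - 1*0 = 6 + 0 = 6)
U(-5)*(47 + T(-3)) = 6*(47 + (-1 - 3)/(-2 - 3)) = 6*(47 - 4/(-5)) = 6*(47 - ⅕*(-4)) = 6*(47 + ⅘) = 6*(239/5) = 1434/5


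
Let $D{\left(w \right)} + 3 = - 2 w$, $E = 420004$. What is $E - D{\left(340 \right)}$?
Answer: $420687$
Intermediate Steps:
$D{\left(w \right)} = -3 - 2 w$
$E - D{\left(340 \right)} = 420004 - \left(-3 - 680\right) = 420004 - -683 = 420004 + 683 = 420687$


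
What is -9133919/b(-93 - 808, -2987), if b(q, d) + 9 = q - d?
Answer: -9133919/2077 ≈ -4397.6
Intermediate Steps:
b(q, d) = -9 + q - d (b(q, d) = -9 + (q - d) = -9 + q - d)
-9133919/b(-93 - 808, -2987) = -9133919/(-9 + (-93 - 808) - 1*(-2987)) = -9133919/(-9 - 901 + 2987) = -9133919/2077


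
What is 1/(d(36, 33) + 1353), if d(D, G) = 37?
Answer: 1/1390 ≈ 0.00071942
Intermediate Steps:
1/(d(36, 33) + 1353) = 1/(37 + 1353) = 1/1390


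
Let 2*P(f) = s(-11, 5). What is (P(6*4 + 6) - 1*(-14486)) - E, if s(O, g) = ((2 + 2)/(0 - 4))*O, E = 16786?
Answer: -4589/2 ≈ -2294.5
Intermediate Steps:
s(O, g) = -O (s(O, g) = (4/(-4))*O = (4*(-¼))*O = -O)
P(f) = 11/2 (P(f) = (-1*(-11))/2 = (½)*11 = 11/2)
(P(6*4 + 6) - 1*(-14486)) - E = (11/2 - 1*(-14486)) - 1*16786 = (11/2 + 14486) - 16786 = 28983/2 - 16786 = -4589/2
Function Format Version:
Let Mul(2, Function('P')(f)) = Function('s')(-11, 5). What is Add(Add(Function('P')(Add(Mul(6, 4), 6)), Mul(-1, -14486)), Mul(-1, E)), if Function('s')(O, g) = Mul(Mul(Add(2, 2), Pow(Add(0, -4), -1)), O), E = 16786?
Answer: Rational(-4589, 2) ≈ -2294.5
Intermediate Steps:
Function('s')(O, g) = Mul(-1, O) (Function('s')(O, g) = Mul(Mul(4, Pow(-4, -1)), O) = Mul(Mul(4, Rational(-1, 4)), O) = Mul(-1, O))
Function('P')(f) = Rational(11, 2) (Function('P')(f) = Mul(Rational(1, 2), Mul(-1, -11)) = Mul(Rational(1, 2), 11) = Rational(11, 2))
Add(Add(Function('P')(Add(Mul(6, 4), 6)), Mul(-1, -14486)), Mul(-1, E)) = Add(Add(Rational(11, 2), Mul(-1, -14486)), Mul(-1, 16786)) = Add(Add(Rational(11, 2), 14486), -16786) = Add(Rational(28983, 2), -16786) = Rational(-4589, 2)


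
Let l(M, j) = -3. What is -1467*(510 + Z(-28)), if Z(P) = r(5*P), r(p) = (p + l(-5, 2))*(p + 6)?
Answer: -28858824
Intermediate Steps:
r(p) = (-3 + p)*(6 + p) (r(p) = (p - 3)*(p + 6) = (-3 + p)*(6 + p))
Z(P) = -18 + 15*P + 25*P² (Z(P) = -18 + (5*P)² + 3*(5*P) = -18 + 25*P² + 15*P = -18 + 15*P + 25*P²)
-1467*(510 + Z(-28)) = -1467*(510 + (-18 + 15*(-28) + 25*(-28)²)) = -1467*(510 + (-18 - 420 + 25*784)) = -1467*(510 + (-18 - 420 + 19600)) = -1467*(510 + 19162) = -1467*19672 = -28858824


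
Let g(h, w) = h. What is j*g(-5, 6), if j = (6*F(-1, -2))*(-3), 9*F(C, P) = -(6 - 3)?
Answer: -30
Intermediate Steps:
F(C, P) = -⅓ (F(C, P) = (-(6 - 3))/9 = (-1*3)/9 = (⅑)*(-3) = -⅓)
j = 6 (j = (6*(-⅓))*(-3) = -2*(-3) = 6)
j*g(-5, 6) = 6*(-5) = -30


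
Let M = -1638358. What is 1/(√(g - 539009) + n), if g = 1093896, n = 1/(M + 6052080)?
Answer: -4413722/10809721404338678907 + 19480941893284*√554887/10809721404338678907 ≈ 0.0013424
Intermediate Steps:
n = 1/4413722 (n = 1/(-1638358 + 6052080) = 1/4413722 ≈ 2.2657e-7)
1/(√(g - 539009) + n) = 1/(√(1093896 - 539009) + 1/4413722) = 1/(√554887 + 1/4413722) = 1/(1/4413722 + √554887)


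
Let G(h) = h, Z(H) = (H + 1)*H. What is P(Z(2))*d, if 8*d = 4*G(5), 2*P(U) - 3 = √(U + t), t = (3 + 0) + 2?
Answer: 15/4 + 5*√11/4 ≈ 7.8958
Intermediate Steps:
Z(H) = H*(1 + H) (Z(H) = (1 + H)*H = H*(1 + H))
t = 5 (t = 3 + 2 = 5)
P(U) = 3/2 + √(5 + U)/2 (P(U) = 3/2 + √(U + 5)/2 = 3/2 + √(5 + U)/2)
d = 5/2 (d = (4*5)/8 = (⅛)*20 = 5/2 ≈ 2.5000)
P(Z(2))*d = (3/2 + √(5 + 2*(1 + 2))/2)*(5/2) = (3/2 + √(5 + 2*3)/2)*(5/2) = (3/2 + √(5 + 6)/2)*(5/2) = (3/2 + √11/2)*(5/2) = 15/4 + 5*√11/4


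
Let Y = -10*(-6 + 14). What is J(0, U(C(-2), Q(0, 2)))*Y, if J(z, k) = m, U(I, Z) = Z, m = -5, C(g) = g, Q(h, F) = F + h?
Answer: 400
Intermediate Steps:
J(z, k) = -5
Y = -80 (Y = -10*8 = -80)
J(0, U(C(-2), Q(0, 2)))*Y = -5*(-80) = 400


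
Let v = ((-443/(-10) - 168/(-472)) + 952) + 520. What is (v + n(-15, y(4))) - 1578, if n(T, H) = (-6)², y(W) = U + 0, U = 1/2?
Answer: -14953/590 ≈ -25.344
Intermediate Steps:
U = ½ ≈ 0.50000
y(W) = ½ (y(W) = ½ + 0 = ½)
n(T, H) = 36
v = 894827/590 (v = ((-443*(-⅒) - 168*(-1/472)) + 952) + 520 = ((443/10 + 21/59) + 952) + 520 = (26347/590 + 952) + 520 = 588027/590 + 520 = 894827/590 ≈ 1516.7)
(v + n(-15, y(4))) - 1578 = (894827/590 + 36) - 1578 = 916067/590 - 1578 = -14953/590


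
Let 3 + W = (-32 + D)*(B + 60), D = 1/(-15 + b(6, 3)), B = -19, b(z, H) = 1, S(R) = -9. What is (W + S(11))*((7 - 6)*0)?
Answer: 0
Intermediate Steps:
D = -1/14 (D = 1/(-15 + 1) = 1/(-14) = -1/14 ≈ -0.071429)
W = -18451/14 (W = -3 + (-32 - 1/14)*(-19 + 60) = -3 - 449/14*41 = -3 - 18409/14 = -18451/14 ≈ -1317.9)
(W + S(11))*((7 - 6)*0) = (-18451/14 - 9)*((7 - 6)*0) = -18577*0/14 = -18577/14*0 = 0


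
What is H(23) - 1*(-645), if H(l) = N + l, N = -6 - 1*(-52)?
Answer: 714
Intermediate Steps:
N = 46 (N = -6 + 52 = 46)
H(l) = 46 + l
H(23) - 1*(-645) = (46 + 23) - 1*(-645) = 69 + 645 = 714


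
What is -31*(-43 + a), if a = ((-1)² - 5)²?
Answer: 837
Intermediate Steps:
a = 16 (a = (1 - 5)² = (-4)² = 16)
-31*(-43 + a) = -31*(-43 + 16) = -31*(-27) = 837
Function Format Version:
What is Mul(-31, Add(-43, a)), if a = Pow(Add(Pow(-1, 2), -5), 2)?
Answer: 837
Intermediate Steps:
a = 16 (a = Pow(Add(1, -5), 2) = Pow(-4, 2) = 16)
Mul(-31, Add(-43, a)) = Mul(-31, Add(-43, 16)) = Mul(-31, -27) = 837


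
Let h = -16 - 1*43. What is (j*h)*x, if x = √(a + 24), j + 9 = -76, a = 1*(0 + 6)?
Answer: 5015*√30 ≈ 27468.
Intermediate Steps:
a = 6 (a = 1*6 = 6)
h = -59 (h = -16 - 43 = -59)
j = -85 (j = -9 - 76 = -85)
x = √30 (x = √(6 + 24) = √30 ≈ 5.4772)
(j*h)*x = (-85*(-59))*√30 = 5015*√30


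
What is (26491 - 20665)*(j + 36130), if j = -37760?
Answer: -9496380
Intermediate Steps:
(26491 - 20665)*(j + 36130) = (26491 - 20665)*(-37760 + 36130) = 5826*(-1630) = -9496380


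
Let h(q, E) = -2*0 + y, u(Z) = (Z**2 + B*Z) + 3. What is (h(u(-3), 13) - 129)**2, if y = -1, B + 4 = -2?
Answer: 16900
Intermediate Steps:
B = -6 (B = -4 - 2 = -6)
u(Z) = 3 + Z**2 - 6*Z (u(Z) = (Z**2 - 6*Z) + 3 = 3 + Z**2 - 6*Z)
h(q, E) = -1 (h(q, E) = -2*0 - 1 = 0 - 1 = -1)
(h(u(-3), 13) - 129)**2 = (-1 - 129)**2 = (-130)**2 = 16900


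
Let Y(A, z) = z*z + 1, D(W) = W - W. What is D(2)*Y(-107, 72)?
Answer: 0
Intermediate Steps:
D(W) = 0
Y(A, z) = 1 + z**2 (Y(A, z) = z**2 + 1 = 1 + z**2)
D(2)*Y(-107, 72) = 0*(1 + 72**2) = 0*(1 + 5184) = 0*5185 = 0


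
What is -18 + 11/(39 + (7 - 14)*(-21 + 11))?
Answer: -1951/109 ≈ -17.899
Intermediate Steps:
-18 + 11/(39 + (7 - 14)*(-21 + 11)) = -18 + 11/(39 - 7*(-10)) = -18 + 11/(39 + 70) = -18 + 11/109 = -1951/109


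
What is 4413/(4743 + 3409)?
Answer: 4413/8152 ≈ 0.54134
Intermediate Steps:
4413/(4743 + 3409) = 4413/8152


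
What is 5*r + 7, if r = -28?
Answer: -133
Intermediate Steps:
5*r + 7 = 5*(-28) + 7 = -140 + 7 = -133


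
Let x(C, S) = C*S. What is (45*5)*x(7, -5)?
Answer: -7875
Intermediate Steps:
(45*5)*x(7, -5) = (45*5)*(7*(-5)) = 225*(-35) = -7875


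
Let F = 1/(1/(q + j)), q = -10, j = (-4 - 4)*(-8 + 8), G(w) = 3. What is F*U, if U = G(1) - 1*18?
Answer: 150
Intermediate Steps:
j = 0 (j = -8*0 = 0)
F = -10 (F = 1/(1/(-10 + 0)) = 1/(1/(-10)) = 1/(-⅒) = -10)
U = -15 (U = 3 - 1*18 = 3 - 18 = -15)
F*U = -10*(-15) = 150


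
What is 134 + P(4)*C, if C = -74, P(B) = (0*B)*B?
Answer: 134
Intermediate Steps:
P(B) = 0 (P(B) = 0*B = 0)
134 + P(4)*C = 134 + 0*(-74) = 134 + 0 = 134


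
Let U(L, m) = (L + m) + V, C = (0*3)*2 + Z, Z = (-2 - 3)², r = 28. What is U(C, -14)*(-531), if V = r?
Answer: -20709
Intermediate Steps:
V = 28
Z = 25 (Z = (-5)² = 25)
C = 25 (C = (0*3)*2 + 25 = 0*2 + 25 = 0 + 25 = 25)
U(L, m) = 28 + L + m (U(L, m) = (L + m) + 28 = 28 + L + m)
U(C, -14)*(-531) = (28 + 25 - 14)*(-531) = 39*(-531) = -20709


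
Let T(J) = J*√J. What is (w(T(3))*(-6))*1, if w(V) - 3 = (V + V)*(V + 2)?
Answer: -342 - 72*√3 ≈ -466.71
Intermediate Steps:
T(J) = J^(3/2)
w(V) = 3 + 2*V*(2 + V) (w(V) = 3 + (V + V)*(V + 2) = 3 + (2*V)*(2 + V) = 3 + 2*V*(2 + V))
(w(T(3))*(-6))*1 = ((3 + 2*(3^(3/2))² + 4*3^(3/2))*(-6))*1 = ((3 + 2*(3*√3)² + 4*(3*√3))*(-6))*1 = ((3 + 2*27 + 12*√3)*(-6))*1 = ((3 + 54 + 12*√3)*(-6))*1 = ((57 + 12*√3)*(-6))*1 = (-342 - 72*√3)*1 = -342 - 72*√3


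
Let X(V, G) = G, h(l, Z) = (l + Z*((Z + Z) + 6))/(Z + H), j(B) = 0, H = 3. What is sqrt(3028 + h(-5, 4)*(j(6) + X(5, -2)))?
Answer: sqrt(147658)/7 ≈ 54.895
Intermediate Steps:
h(l, Z) = (l + Z*(6 + 2*Z))/(3 + Z) (h(l, Z) = (l + Z*((Z + Z) + 6))/(Z + 3) = (l + Z*(2*Z + 6))/(3 + Z) = (l + Z*(6 + 2*Z))/(3 + Z))
sqrt(3028 + h(-5, 4)*(j(6) + X(5, -2))) = sqrt(3028 + ((-5 + 2*4**2 + 6*4)/(3 + 4))*(0 - 2)) = sqrt(3028 + ((-5 + 2*16 + 24)/7)*(-2)) = sqrt(3028 + ((-5 + 32 + 24)/7)*(-2)) = sqrt(3028 + ((1/7)*51)*(-2)) = sqrt(3028 + (51/7)*(-2)) = sqrt(3028 - 102/7) = sqrt(21094/7) = sqrt(147658)/7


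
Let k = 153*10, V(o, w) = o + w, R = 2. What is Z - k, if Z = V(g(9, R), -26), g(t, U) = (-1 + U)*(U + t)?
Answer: -1545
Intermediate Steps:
Z = -15 (Z = (2**2 - 1*2 - 1*9 + 2*9) - 26 = (4 - 2 - 9 + 18) - 26 = 11 - 26 = -15)
k = 1530
Z - k = -15 - 1*1530 = -15 - 1530 = -1545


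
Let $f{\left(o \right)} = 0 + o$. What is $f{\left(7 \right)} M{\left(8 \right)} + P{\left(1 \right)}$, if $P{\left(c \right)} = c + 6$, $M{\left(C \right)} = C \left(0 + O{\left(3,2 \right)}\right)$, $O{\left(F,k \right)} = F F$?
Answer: $511$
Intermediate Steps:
$O{\left(F,k \right)} = F^{2}$
$f{\left(o \right)} = o$
$M{\left(C \right)} = 9 C$ ($M{\left(C \right)} = C \left(0 + 3^{2}\right) = C \left(0 + 9\right) = C 9 = 9 C$)
$P{\left(c \right)} = 6 + c$
$f{\left(7 \right)} M{\left(8 \right)} + P{\left(1 \right)} = 7 \cdot 9 \cdot 8 + \left(6 + 1\right) = 7 \cdot 72 + 7 = 504 + 7 = 511$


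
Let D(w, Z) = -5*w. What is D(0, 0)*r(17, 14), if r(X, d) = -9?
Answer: 0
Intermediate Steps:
D(0, 0)*r(17, 14) = -5*0*(-9) = 0*(-9) = 0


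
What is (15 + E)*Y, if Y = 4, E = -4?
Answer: 44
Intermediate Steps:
(15 + E)*Y = (15 - 4)*4 = 11*4 = 44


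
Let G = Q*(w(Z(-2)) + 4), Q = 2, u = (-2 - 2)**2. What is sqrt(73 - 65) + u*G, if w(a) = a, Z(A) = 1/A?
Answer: 112 + 2*sqrt(2) ≈ 114.83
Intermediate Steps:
u = 16 (u = (-4)**2 = 16)
G = 7 (G = 2*(1/(-2) + 4) = 2*(-1/2 + 4) = 2*(7/2) = 7)
sqrt(73 - 65) + u*G = sqrt(73 - 65) + 16*7 = sqrt(8) + 112 = 2*sqrt(2) + 112 = 112 + 2*sqrt(2)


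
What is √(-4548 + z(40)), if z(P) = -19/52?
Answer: I*√3074695/26 ≈ 67.442*I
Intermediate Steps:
z(P) = -19/52 (z(P) = -19*1/52 = -19/52)
√(-4548 + z(40)) = √(-4548 - 19/52) = √(-236515/52) = I*√3074695/26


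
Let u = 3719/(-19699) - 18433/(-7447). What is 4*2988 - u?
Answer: 1753004493982/146698453 ≈ 11950.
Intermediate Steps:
u = 335416274/146698453 (u = 3719*(-1/19699) - 18433*(-1/7447) = -3719/19699 + 18433/7447 = 335416274/146698453 ≈ 2.2864)
4*2988 - u = 4*2988 - 1*335416274/146698453 = 11952 - 335416274/146698453 = 1753004493982/146698453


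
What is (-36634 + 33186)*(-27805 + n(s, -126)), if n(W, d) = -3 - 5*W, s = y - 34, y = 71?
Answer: 96519864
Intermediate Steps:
s = 37 (s = 71 - 34 = 37)
(-36634 + 33186)*(-27805 + n(s, -126)) = (-36634 + 33186)*(-27805 + (-3 - 5*37)) = -3448*(-27805 + (-3 - 185)) = -3448*(-27805 - 188) = -3448*(-27993) = 96519864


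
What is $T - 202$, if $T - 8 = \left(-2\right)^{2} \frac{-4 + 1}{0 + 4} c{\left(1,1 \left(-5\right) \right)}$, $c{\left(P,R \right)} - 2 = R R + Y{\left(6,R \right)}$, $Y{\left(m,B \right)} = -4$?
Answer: $-263$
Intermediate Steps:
$c{\left(P,R \right)} = -2 + R^{2}$ ($c{\left(P,R \right)} = 2 + \left(R R - 4\right) = 2 + \left(R^{2} - 4\right) = 2 + \left(-4 + R^{2}\right) = -2 + R^{2}$)
$T = -61$ ($T = 8 + \left(-2\right)^{2} \frac{-4 + 1}{0 + 4} \left(-2 + \left(1 \left(-5\right)\right)^{2}\right) = 8 + 4 \left(- \frac{3}{4}\right) \left(-2 + \left(-5\right)^{2}\right) = 8 + 4 \left(\left(-3\right) \frac{1}{4}\right) \left(-2 + 25\right) = 8 + 4 \left(- \frac{3}{4}\right) 23 = 8 - 69 = -61$)
$T - 202 = -61 - 202 = -263$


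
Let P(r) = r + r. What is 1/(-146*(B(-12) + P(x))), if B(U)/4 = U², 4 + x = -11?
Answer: -1/79716 ≈ -1.2545e-5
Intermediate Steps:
x = -15 (x = -4 - 11 = -15)
B(U) = 4*U²
P(r) = 2*r
1/(-146*(B(-12) + P(x))) = 1/(-146*(4*(-12)² + 2*(-15))) = 1/(-146*(4*144 - 30)) = 1/(-146*(576 - 30)) = 1/(-146*546) = 1/(-79716) = -1/79716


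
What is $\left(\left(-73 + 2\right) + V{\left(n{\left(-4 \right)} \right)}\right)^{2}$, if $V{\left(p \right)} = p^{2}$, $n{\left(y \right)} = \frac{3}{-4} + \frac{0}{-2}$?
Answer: $\frac{1270129}{256} \approx 4961.4$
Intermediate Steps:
$n{\left(y \right)} = - \frac{3}{4}$ ($n{\left(y \right)} = 3 \left(- \frac{1}{4}\right) + 0 \left(- \frac{1}{2}\right) = - \frac{3}{4} + 0 = - \frac{3}{4}$)
$\left(\left(-73 + 2\right) + V{\left(n{\left(-4 \right)} \right)}\right)^{2} = \left(\left(-73 + 2\right) + \left(- \frac{3}{4}\right)^{2}\right)^{2} = \left(-71 + \frac{9}{16}\right)^{2} = \left(- \frac{1127}{16}\right)^{2} = \frac{1270129}{256}$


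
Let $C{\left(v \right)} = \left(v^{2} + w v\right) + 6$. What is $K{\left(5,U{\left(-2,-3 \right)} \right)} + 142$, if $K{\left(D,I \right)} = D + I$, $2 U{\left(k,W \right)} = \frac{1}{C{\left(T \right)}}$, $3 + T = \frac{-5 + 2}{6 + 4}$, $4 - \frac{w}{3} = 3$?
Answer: $\frac{102803}{699} \approx 147.07$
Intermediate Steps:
$w = 3$ ($w = 12 - 9 = 3$)
$T = - \frac{33}{10}$ ($T = -3 + \frac{-5 + 2}{6 + 4} = -3 - \frac{3}{10} = - \frac{33}{10} \approx -3.3$)
$C{\left(v \right)} = 6 + v^{2} + 3 v$ ($C{\left(v \right)} = \left(v^{2} + 3 v\right) + 6 = 6 + v^{2} + 3 v$)
$U{\left(k,W \right)} = \frac{50}{699}$ ($U{\left(k,W \right)} = \frac{1}{2 \left(6 + \left(- \frac{33}{10}\right)^{2} + 3 \left(- \frac{33}{10}\right)\right)} = \frac{1}{2 \left(6 + \frac{1089}{100} - \frac{99}{10}\right)} = \frac{1}{2 \cdot \frac{699}{100}} = \frac{1}{2} \cdot \frac{100}{699} = \frac{50}{699}$)
$K{\left(5,U{\left(-2,-3 \right)} \right)} + 142 = \left(5 + \frac{50}{699}\right) + 142 = \frac{3545}{699} + 142 = \frac{102803}{699}$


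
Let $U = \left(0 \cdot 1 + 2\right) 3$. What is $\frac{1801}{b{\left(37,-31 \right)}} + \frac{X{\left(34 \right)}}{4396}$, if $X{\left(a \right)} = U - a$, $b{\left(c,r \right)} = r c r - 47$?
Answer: $\frac{247247}{5575070} \approx 0.044349$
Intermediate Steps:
$U = 6$ ($U = \left(0 + 2\right) 3 = 2 \cdot 3 = 6$)
$b{\left(c,r \right)} = -47 + c r^{2}$ ($b{\left(c,r \right)} = c r r - 47 = c r^{2} - 47 = -47 + c r^{2}$)
$X{\left(a \right)} = 6 - a$
$\frac{1801}{b{\left(37,-31 \right)}} + \frac{X{\left(34 \right)}}{4396} = \frac{1801}{-47 + 37 \left(-31\right)^{2}} + \frac{6 - 34}{4396} = \frac{1801}{-47 + 37 \cdot 961} + \left(6 - 34\right) \frac{1}{4396} = \frac{1801}{-47 + 35557} - \frac{1}{157} = \frac{1801}{35510} - \frac{1}{157} = \frac{247247}{5575070}$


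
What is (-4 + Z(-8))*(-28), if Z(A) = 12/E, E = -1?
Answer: 448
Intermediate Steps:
Z(A) = -12 (Z(A) = 12/(-1) = 12*(-1) = -12)
(-4 + Z(-8))*(-28) = (-4 - 12)*(-28) = -16*(-28) = 448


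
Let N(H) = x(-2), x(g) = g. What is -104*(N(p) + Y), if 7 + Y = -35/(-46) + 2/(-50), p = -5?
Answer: 495092/575 ≈ 861.03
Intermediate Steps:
N(H) = -2
Y = -7221/1150 (Y = -7 + (-35/(-46) + 2/(-50)) = -7 + (-35*(-1/46) + 2*(-1/50)) = -7 + (35/46 - 1/25) = -7 + 829/1150 = -7221/1150 ≈ -6.2791)
-104*(N(p) + Y) = -104*(-2 - 7221/1150) = -104*(-9521/1150) = 495092/575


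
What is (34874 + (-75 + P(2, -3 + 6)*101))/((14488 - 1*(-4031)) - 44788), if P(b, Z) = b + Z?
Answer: -35304/26269 ≈ -1.3439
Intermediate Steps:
P(b, Z) = Z + b
(34874 + (-75 + P(2, -3 + 6)*101))/((14488 - 1*(-4031)) - 44788) = (34874 + (-75 + ((-3 + 6) + 2)*101))/((14488 - 1*(-4031)) - 44788) = (34874 + (-75 + (3 + 2)*101))/((14488 + 4031) - 44788) = (34874 + (-75 + 5*101))/(18519 - 44788) = (34874 + (-75 + 505))/(-26269) = (34874 + 430)*(-1/26269) = 35304*(-1/26269) = -35304/26269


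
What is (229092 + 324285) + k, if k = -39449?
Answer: 513928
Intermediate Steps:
(229092 + 324285) + k = (229092 + 324285) - 39449 = 553377 - 39449 = 513928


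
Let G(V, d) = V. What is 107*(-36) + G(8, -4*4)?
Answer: -3844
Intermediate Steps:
107*(-36) + G(8, -4*4) = 107*(-36) + 8 = -3852 + 8 = -3844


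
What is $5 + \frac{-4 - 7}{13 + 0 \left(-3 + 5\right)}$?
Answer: $\frac{54}{13} \approx 4.1538$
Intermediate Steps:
$5 + \frac{-4 - 7}{13 + 0 \left(-3 + 5\right)} = 5 + \frac{-4 - 7}{13 + 0 \cdot 2} = 5 - \frac{11}{13 + 0} = 5 - \frac{11}{13} = \frac{54}{13}$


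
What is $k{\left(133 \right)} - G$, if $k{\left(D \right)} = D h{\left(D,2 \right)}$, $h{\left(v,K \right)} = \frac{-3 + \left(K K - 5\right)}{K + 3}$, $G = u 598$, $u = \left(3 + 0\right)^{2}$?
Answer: $- \frac{27442}{5} \approx -5488.4$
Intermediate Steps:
$u = 9$ ($u = 3^{2} = 9$)
$G = 5382$ ($G = 9 \cdot 598 = 5382$)
$h{\left(v,K \right)} = \frac{-8 + K^{2}}{3 + K}$ ($h{\left(v,K \right)} = \frac{-3 + \left(K^{2} - 5\right)}{3 + K} = \frac{-3 + \left(-5 + K^{2}\right)}{3 + K} = \frac{-8 + K^{2}}{3 + K}$)
$k{\left(D \right)} = - \frac{4 D}{5}$ ($k{\left(D \right)} = D \frac{-8 + 2^{2}}{3 + 2} = D \frac{-8 + 4}{5} = D \frac{1}{5} \left(-4\right) = D \left(- \frac{4}{5}\right) = - \frac{4 D}{5}$)
$k{\left(133 \right)} - G = \left(- \frac{4}{5}\right) 133 - 5382 = - \frac{532}{5} - 5382 = - \frac{27442}{5}$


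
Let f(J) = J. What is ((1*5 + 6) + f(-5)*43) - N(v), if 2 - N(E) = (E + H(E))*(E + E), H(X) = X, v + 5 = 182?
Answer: 125110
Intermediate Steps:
v = 177 (v = -5 + 182 = 177)
N(E) = 2 - 4*E² (N(E) = 2 - (E + E)*(E + E) = 2 - 2*E*2*E = 2 - 4*E²)
((1*5 + 6) + f(-5)*43) - N(v) = ((1*5 + 6) - 5*43) - (2 - 4*177²) = ((5 + 6) - 215) - (2 - 4*31329) = (11 - 215) - (2 - 125316) = -204 - 1*(-125314) = -204 + 125314 = 125110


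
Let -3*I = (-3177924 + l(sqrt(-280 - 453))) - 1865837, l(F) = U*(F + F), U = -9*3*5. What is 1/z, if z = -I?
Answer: -15131283/25439578460821 + 810*I*sqrt(733)/25439578460821 ≈ -5.9479e-7 + 8.6204e-10*I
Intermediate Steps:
U = -135 (U = -27*5 = -135)
l(F) = -270*F (l(F) = -135*(F + F) = -270*F)
I = 5043761/3 + 90*I*sqrt(733) (I = -((-3177924 - 270*sqrt(-280 - 453)) - 1865837)/3 = -((-3177924 - 270*I*sqrt(733)) - 1865837)/3 = -(-5043761 - 270*I*sqrt(733))/3 = 5043761/3 + 90*I*sqrt(733) ≈ 1.6813e+6 + 2436.7*I)
z = -5043761/3 - 90*I*sqrt(733) (z = -(5043761/3 + 90*I*sqrt(733)) = -5043761/3 - 90*I*sqrt(733) ≈ -1.6813e+6 - 2436.7*I)
1/z = 1/(-5043761/3 - 90*I*sqrt(733))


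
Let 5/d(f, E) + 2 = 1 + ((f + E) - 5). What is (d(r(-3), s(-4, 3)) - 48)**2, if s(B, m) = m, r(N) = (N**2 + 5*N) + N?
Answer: 337561/144 ≈ 2344.2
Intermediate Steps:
r(N) = N**2 + 6*N
d(f, E) = 5/(-6 + E + f) (d(f, E) = 5/(-2 + (1 + ((f + E) - 5))) = 5/(-2 + (1 + ((E + f) - 5))) = 5/(-2 + (1 + (-5 + E + f))) = 5/(-2 + (-4 + E + f)) = 5/(-6 + E + f))
(d(r(-3), s(-4, 3)) - 48)**2 = (5/(-6 + 3 - 3*(6 - 3)) - 48)**2 = (5/(-6 + 3 - 3*3) - 48)**2 = (5/(-6 + 3 - 9) - 48)**2 = (5/(-12) - 48)**2 = (5*(-1/12) - 48)**2 = (-5/12 - 48)**2 = (-581/12)**2 = 337561/144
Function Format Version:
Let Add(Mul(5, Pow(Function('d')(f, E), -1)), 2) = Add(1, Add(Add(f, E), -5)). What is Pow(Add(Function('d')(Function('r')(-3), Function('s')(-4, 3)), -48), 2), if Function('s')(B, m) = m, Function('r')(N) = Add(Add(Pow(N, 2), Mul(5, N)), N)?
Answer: Rational(337561, 144) ≈ 2344.2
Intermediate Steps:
Function('r')(N) = Add(Pow(N, 2), Mul(6, N))
Function('d')(f, E) = Mul(5, Pow(Add(-6, E, f), -1)) (Function('d')(f, E) = Mul(5, Pow(Add(-2, Add(1, Add(Add(f, E), -5))), -1)) = Mul(5, Pow(Add(-2, Add(1, Add(Add(E, f), -5))), -1)) = Mul(5, Pow(Add(-2, Add(1, Add(-5, E, f))), -1)) = Mul(5, Pow(Add(-2, Add(-4, E, f)), -1)) = Mul(5, Pow(Add(-6, E, f), -1)))
Pow(Add(Function('d')(Function('r')(-3), Function('s')(-4, 3)), -48), 2) = Pow(Add(Mul(5, Pow(Add(-6, 3, Mul(-3, Add(6, -3))), -1)), -48), 2) = Pow(Add(Mul(5, Pow(Add(-6, 3, Mul(-3, 3)), -1)), -48), 2) = Pow(Add(Mul(5, Pow(Add(-6, 3, -9), -1)), -48), 2) = Pow(Add(Mul(5, Pow(-12, -1)), -48), 2) = Pow(Add(Mul(5, Rational(-1, 12)), -48), 2) = Pow(Add(Rational(-5, 12), -48), 2) = Pow(Rational(-581, 12), 2) = Rational(337561, 144)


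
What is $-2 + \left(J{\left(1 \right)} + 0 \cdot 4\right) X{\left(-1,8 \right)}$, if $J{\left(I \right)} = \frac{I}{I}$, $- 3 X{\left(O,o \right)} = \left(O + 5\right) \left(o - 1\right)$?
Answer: $- \frac{34}{3} \approx -11.333$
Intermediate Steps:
$X{\left(O,o \right)} = - \frac{\left(-1 + o\right) \left(5 + O\right)}{3}$ ($X{\left(O,o \right)} = - \frac{\left(O + 5\right) \left(o - 1\right)}{3} = - \frac{\left(5 + O\right) \left(-1 + o\right)}{3} = - \frac{\left(-1 + o\right) \left(5 + O\right)}{3}$)
$J{\left(I \right)} = 1$
$-2 + \left(J{\left(1 \right)} + 0 \cdot 4\right) X{\left(-1,8 \right)} = -2 + \left(1 + 0 \cdot 4\right) \left(\frac{5}{3} - \frac{40}{3} + \frac{1}{3} \left(-1\right) - \left(- \frac{1}{3}\right) 8\right) = -2 + \left(1 + 0\right) \left(\frac{5}{3} - \frac{40}{3} - \frac{1}{3} + \frac{8}{3}\right) = -2 + 1 \left(- \frac{28}{3}\right) = -2 - \frac{28}{3} = - \frac{34}{3}$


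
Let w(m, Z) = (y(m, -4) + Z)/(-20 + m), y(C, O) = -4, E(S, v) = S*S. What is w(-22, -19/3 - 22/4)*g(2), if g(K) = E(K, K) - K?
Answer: 95/126 ≈ 0.75397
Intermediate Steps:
E(S, v) = S²
g(K) = K² - K
w(m, Z) = (-4 + Z)/(-20 + m)
w(-22, -19/3 - 22/4)*g(2) = ((-4 + (-19/3 - 22/4))/(-20 - 22))*(2*(-1 + 2)) = ((-4 + (-19*⅓ - 22*¼))/(-42))*(2*1) = -(-4 + (-19/3 - 11/2))/42*2 = -(-4 - 71/6)/42*2 = -1/42*(-95/6)*2 = (95/252)*2 = 95/126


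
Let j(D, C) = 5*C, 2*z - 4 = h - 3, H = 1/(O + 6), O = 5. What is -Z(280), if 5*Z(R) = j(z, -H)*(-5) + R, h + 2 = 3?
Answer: -621/11 ≈ -56.455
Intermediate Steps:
h = 1 (h = -2 + 3 = 1)
H = 1/11 (H = 1/(5 + 6) = 1/11 ≈ 0.090909)
z = 1 (z = 2 + (1 - 3)/2 = 2 + (½)*(-2) = 2 - 1 = 1)
Z(R) = 5/11 + R/5 (Z(R) = ((5*(-1*1/11))*(-5) + R)/5 = ((5*(-1/11))*(-5) + R)/5 = (-5/11*(-5) + R)/5 = (25/11 + R)/5 = 5/11 + R/5)
-Z(280) = -(5/11 + (⅕)*280) = -(5/11 + 56) = -1*621/11 = -621/11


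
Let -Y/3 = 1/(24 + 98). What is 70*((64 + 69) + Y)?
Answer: 567805/61 ≈ 9308.3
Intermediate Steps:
Y = -3/122 (Y = -3/(24 + 98) = -3/122 ≈ -0.024590)
70*((64 + 69) + Y) = 70*((64 + 69) - 3/122) = 70*(133 - 3/122) = 70*(16223/122) = 567805/61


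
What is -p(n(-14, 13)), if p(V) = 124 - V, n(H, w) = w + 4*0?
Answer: -111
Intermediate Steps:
n(H, w) = w (n(H, w) = w + 0 = w)
-p(n(-14, 13)) = -(124 - 1*13) = -(124 - 13) = -1*111 = -111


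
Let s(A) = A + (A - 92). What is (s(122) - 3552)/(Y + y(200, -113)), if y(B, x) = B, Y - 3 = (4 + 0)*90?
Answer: -3400/563 ≈ -6.0391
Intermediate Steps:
Y = 363 (Y = 3 + (4 + 0)*90 = 3 + 4*90 = 3 + 360 = 363)
s(A) = -92 + 2*A (s(A) = A + (-92 + A) = -92 + 2*A)
(s(122) - 3552)/(Y + y(200, -113)) = ((-92 + 2*122) - 3552)/(363 + 200) = ((-92 + 244) - 3552)/563 = (152 - 3552)*(1/563) = -3400*1/563 = -3400/563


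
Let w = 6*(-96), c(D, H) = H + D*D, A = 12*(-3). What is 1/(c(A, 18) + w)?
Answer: 1/738 ≈ 0.0013550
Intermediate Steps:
A = -36
c(D, H) = H + D²
w = -576
1/(c(A, 18) + w) = 1/((18 + (-36)²) - 576) = 1/((18 + 1296) - 576) = 1/(1314 - 576) = 1/738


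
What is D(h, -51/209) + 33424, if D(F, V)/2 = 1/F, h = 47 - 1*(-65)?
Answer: 1871745/56 ≈ 33424.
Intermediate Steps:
h = 112 (h = 47 + 65 = 112)
D(F, V) = 2/F
D(h, -51/209) + 33424 = 2/112 + 33424 = 2*(1/112) + 33424 = 1/56 + 33424 = 1871745/56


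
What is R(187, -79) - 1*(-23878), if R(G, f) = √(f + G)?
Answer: 23878 + 6*√3 ≈ 23888.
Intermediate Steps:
R(G, f) = √(G + f)
R(187, -79) - 1*(-23878) = √(187 - 79) - 1*(-23878) = √108 + 23878 = 6*√3 + 23878 = 23878 + 6*√3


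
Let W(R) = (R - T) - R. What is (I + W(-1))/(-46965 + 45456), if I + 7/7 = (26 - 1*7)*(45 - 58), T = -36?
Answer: 212/1509 ≈ 0.14049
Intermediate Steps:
I = -248 (I = -1 + (26 - 1*7)*(45 - 58) = -1 + (26 - 7)*(-13) = -1 + 19*(-13) = -1 - 247 = -248)
W(R) = 36 (W(R) = (R - 1*(-36)) - R = (R + 36) - R = (36 + R) - R = 36)
(I + W(-1))/(-46965 + 45456) = (-248 + 36)/(-46965 + 45456) = -212/(-1509) = -212*(-1/1509) = 212/1509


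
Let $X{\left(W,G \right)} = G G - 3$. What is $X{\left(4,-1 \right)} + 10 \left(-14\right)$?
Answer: $-142$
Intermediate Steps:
$X{\left(W,G \right)} = -3 + G^{2}$ ($X{\left(W,G \right)} = G^{2} - 3 = -3 + G^{2}$)
$X{\left(4,-1 \right)} + 10 \left(-14\right) = \left(-3 + \left(-1\right)^{2}\right) + 10 \left(-14\right) = \left(-3 + 1\right) - 140 = -2 - 140 = -142$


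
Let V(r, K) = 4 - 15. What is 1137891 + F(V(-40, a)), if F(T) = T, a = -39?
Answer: 1137880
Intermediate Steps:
V(r, K) = -11
1137891 + F(V(-40, a)) = 1137891 - 11 = 1137880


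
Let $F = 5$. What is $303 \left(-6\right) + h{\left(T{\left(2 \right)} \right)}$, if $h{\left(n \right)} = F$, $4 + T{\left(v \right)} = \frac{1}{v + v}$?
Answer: $-1813$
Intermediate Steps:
$T{\left(v \right)} = -4 + \frac{1}{2 v}$ ($T{\left(v \right)} = -4 + \frac{1}{v + v} = -4 + \frac{1}{2 v}$)
$h{\left(n \right)} = 5$
$303 \left(-6\right) + h{\left(T{\left(2 \right)} \right)} = 303 \left(-6\right) + 5 = -1818 + 5 = -1813$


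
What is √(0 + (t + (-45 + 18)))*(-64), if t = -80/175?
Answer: -1984*I*√35/35 ≈ -335.36*I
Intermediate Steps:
t = -16/35 (t = -80*1/175 = -16/35 ≈ -0.45714)
√(0 + (t + (-45 + 18)))*(-64) = √(0 + (-16/35 + (-45 + 18)))*(-64) = √(0 + (-16/35 - 27))*(-64) = √(0 - 961/35)*(-64) = √(-961/35)*(-64) = (31*I*√35/35)*(-64) = -1984*I*√35/35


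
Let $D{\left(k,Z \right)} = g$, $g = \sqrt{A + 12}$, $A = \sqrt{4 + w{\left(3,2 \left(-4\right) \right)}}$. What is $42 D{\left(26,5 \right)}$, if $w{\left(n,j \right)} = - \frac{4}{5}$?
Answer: $\frac{84 \sqrt{75 + 5 \sqrt{5}}}{5} \approx 155.96$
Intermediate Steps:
$w{\left(n,j \right)} = - \frac{4}{5}$ ($w{\left(n,j \right)} = \left(-4\right) \frac{1}{5} = - \frac{4}{5}$)
$A = \frac{4 \sqrt{5}}{5}$ ($A = \sqrt{4 - \frac{4}{5}} = \sqrt{\frac{16}{5}} = \frac{4 \sqrt{5}}{5} \approx 1.7889$)
$g = \sqrt{12 + \frac{4 \sqrt{5}}{5}}$ ($g = \sqrt{\frac{4 \sqrt{5}}{5} + 12} = \sqrt{12 + \frac{4 \sqrt{5}}{5}} \approx 3.7133$)
$D{\left(k,Z \right)} = \frac{2 \sqrt{75 + 5 \sqrt{5}}}{5}$
$42 D{\left(26,5 \right)} = 42 \frac{2 \sqrt{75 + 5 \sqrt{5}}}{5} = \frac{84 \sqrt{75 + 5 \sqrt{5}}}{5}$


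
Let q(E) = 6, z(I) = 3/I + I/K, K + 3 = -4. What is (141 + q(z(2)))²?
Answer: 21609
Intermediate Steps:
K = -7 (K = -3 - 4 = -7)
z(I) = 3/I - I/7 (z(I) = 3/I + I/(-7) = 3/I + I*(-⅐) = 3/I - I/7)
(141 + q(z(2)))² = (141 + 6)² = 147² = 21609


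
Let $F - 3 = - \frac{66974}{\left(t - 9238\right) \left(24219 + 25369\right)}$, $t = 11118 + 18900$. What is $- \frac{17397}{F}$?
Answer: $- \frac{8963270510040}{1545624473} \approx -5799.1$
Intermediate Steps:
$t = 30018$
$F = \frac{1545624473}{515219320}$ ($F = 3 - \frac{66974}{\left(30018 - 9238\right) \left(24219 + 25369\right)} = 3 - \frac{66974}{20780 \cdot 49588} = 3 - \frac{66974}{1030438640} = 3 - \frac{33487}{515219320} = \frac{1545624473}{515219320} \approx 2.9999$)
$- \frac{17397}{F} = - \frac{17397}{\frac{1545624473}{515219320}} = \left(-17397\right) \frac{515219320}{1545624473} = - \frac{8963270510040}{1545624473}$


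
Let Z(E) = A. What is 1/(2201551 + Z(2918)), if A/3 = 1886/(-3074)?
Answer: 1537/3383781058 ≈ 4.5423e-7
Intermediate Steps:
A = -2829/1537 (A = 3*(1886/(-3074)) = 3*(1886*(-1/3074)) = 3*(-943/1537) = -2829/1537 ≈ -1.8406)
Z(E) = -2829/1537
1/(2201551 + Z(2918)) = 1/(2201551 - 2829/1537) = 1/(3383781058/1537) = 1537/3383781058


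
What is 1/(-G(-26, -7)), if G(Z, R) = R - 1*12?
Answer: 1/19 ≈ 0.052632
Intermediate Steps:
G(Z, R) = -12 + R (G(Z, R) = R - 12 = -12 + R)
1/(-G(-26, -7)) = 1/(-(-12 - 7)) = 1/(-1*(-19)) = 1/19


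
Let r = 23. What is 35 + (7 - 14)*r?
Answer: -126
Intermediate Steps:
35 + (7 - 14)*r = 35 + (7 - 14)*23 = 35 - 7*23 = 35 - 161 = -126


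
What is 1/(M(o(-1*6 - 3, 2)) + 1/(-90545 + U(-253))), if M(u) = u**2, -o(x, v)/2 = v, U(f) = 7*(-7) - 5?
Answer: 90599/1449583 ≈ 0.062500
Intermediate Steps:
U(f) = -54 (U(f) = -49 - 5 = -54)
o(x, v) = -2*v
1/(M(o(-1*6 - 3, 2)) + 1/(-90545 + U(-253))) = 1/((-2*2)**2 + 1/(-90545 - 54)) = 1/((-4)**2 + 1/(-90599)) = 1/(16 - 1/90599) = 1/(1449583/90599) = 90599/1449583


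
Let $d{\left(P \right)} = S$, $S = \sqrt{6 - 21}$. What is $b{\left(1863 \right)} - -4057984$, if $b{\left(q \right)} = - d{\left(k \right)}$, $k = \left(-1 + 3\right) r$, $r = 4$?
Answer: $4057984 - i \sqrt{15} \approx 4.058 \cdot 10^{6} - 3.873 i$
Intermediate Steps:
$S = i \sqrt{15}$ ($S = \sqrt{-15} = i \sqrt{15} \approx 3.873 i$)
$k = 8$ ($k = \left(-1 + 3\right) 4 = 2 \cdot 4 = 8$)
$d{\left(P \right)} = i \sqrt{15}$
$b{\left(q \right)} = - i \sqrt{15}$
$b{\left(1863 \right)} - -4057984 = - i \sqrt{15} - -4057984 = - i \sqrt{15} + 4057984 = 4057984 - i \sqrt{15}$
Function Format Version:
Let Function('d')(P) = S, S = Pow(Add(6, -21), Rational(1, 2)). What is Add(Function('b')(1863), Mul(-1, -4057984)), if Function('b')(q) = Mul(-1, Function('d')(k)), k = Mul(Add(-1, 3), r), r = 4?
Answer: Add(4057984, Mul(-1, I, Pow(15, Rational(1, 2)))) ≈ Add(4.0580e+6, Mul(-3.8730, I))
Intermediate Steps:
S = Mul(I, Pow(15, Rational(1, 2))) (S = Pow(-15, Rational(1, 2)) = Mul(I, Pow(15, Rational(1, 2))) ≈ Mul(3.8730, I))
k = 8 (k = Mul(Add(-1, 3), 4) = Mul(2, 4) = 8)
Function('d')(P) = Mul(I, Pow(15, Rational(1, 2)))
Function('b')(q) = Mul(-1, I, Pow(15, Rational(1, 2))) (Function('b')(q) = Mul(-1, Mul(I, Pow(15, Rational(1, 2)))) = Mul(-1, I, Pow(15, Rational(1, 2))))
Add(Function('b')(1863), Mul(-1, -4057984)) = Add(Mul(-1, I, Pow(15, Rational(1, 2))), Mul(-1, -4057984)) = Add(Mul(-1, I, Pow(15, Rational(1, 2))), 4057984) = Add(4057984, Mul(-1, I, Pow(15, Rational(1, 2))))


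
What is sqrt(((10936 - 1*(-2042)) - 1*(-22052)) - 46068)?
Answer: I*sqrt(11038) ≈ 105.06*I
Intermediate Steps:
sqrt(((10936 - 1*(-2042)) - 1*(-22052)) - 46068) = sqrt(((10936 + 2042) + 22052) - 46068) = sqrt((12978 + 22052) - 46068) = sqrt(35030 - 46068) = sqrt(-11038) = I*sqrt(11038)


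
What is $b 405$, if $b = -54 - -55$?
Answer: $405$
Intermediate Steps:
$b = 1$ ($b = -54 + 55 = 1$)
$b 405 = 1 \cdot 405 = 405$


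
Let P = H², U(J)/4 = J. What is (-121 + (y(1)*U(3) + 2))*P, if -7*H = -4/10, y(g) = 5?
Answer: -236/1225 ≈ -0.19265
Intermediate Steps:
U(J) = 4*J
H = 2/35 (H = -(-4)/(7*10) = -⅐*(-⅖) = 2/35 ≈ 0.057143)
P = 4/1225 (P = (2/35)² = 4/1225 ≈ 0.0032653)
(-121 + (y(1)*U(3) + 2))*P = (-121 + (5*(4*3) + 2))*(4/1225) = (-121 + (5*12 + 2))*(4/1225) = (-121 + (60 + 2))*(4/1225) = (-121 + 62)*(4/1225) = -59*4/1225 = -236/1225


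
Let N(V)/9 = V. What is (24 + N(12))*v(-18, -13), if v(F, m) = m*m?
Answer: 22308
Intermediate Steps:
v(F, m) = m**2
N(V) = 9*V
(24 + N(12))*v(-18, -13) = (24 + 9*12)*(-13)**2 = (24 + 108)*169 = 132*169 = 22308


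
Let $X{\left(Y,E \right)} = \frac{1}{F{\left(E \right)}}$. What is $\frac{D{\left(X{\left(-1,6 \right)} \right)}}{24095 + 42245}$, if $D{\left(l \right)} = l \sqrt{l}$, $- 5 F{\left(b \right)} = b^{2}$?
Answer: $- \frac{i \sqrt{5}}{2865888} \approx - 7.8024 \cdot 10^{-7} i$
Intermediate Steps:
$F{\left(b \right)} = - \frac{b^{2}}{5}$
$X{\left(Y,E \right)} = - \frac{5}{E^{2}}$ ($X{\left(Y,E \right)} = \frac{1}{\left(- \frac{1}{5}\right) E^{2}} = - \frac{5}{E^{2}}$)
$D{\left(l \right)} = l^{\frac{3}{2}}$
$\frac{D{\left(X{\left(-1,6 \right)} \right)}}{24095 + 42245} = \frac{\left(- \frac{5}{36}\right)^{\frac{3}{2}}}{24095 + 42245} = \frac{\left(\left(-5\right) \frac{1}{36}\right)^{\frac{3}{2}}}{66340} = \left(- \frac{5}{36}\right)^{\frac{3}{2}} \cdot \frac{1}{66340} = - \frac{5 i \sqrt{5}}{216} \cdot \frac{1}{66340} = - \frac{i \sqrt{5}}{2865888}$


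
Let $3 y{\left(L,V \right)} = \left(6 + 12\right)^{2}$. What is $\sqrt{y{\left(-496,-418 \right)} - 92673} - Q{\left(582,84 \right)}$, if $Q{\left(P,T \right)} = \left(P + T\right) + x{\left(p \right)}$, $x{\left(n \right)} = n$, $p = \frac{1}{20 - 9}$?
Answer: $- \frac{7327}{11} + 33 i \sqrt{85} \approx -666.09 + 304.25 i$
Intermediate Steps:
$y{\left(L,V \right)} = 108$ ($y{\left(L,V \right)} = \frac{\left(6 + 12\right)^{2}}{3} = \frac{18^{2}}{3} = \frac{1}{3} \cdot 324 = 108$)
$p = \frac{1}{11} \approx 0.090909$
$Q{\left(P,T \right)} = \frac{1}{11} + P + T$ ($Q{\left(P,T \right)} = \left(P + T\right) + \frac{1}{11} = \frac{1}{11} + P + T$)
$\sqrt{y{\left(-496,-418 \right)} - 92673} - Q{\left(582,84 \right)} = \sqrt{108 - 92673} - \left(\frac{1}{11} + 582 + 84\right) = \sqrt{-92565} - \frac{7327}{11} = 33 i \sqrt{85} - \frac{7327}{11} = - \frac{7327}{11} + 33 i \sqrt{85}$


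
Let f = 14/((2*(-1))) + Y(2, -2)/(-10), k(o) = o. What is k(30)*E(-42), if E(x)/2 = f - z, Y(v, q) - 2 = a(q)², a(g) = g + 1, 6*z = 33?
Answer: -768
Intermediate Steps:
z = 11/2 (z = (⅙)*33 = 11/2 ≈ 5.5000)
a(g) = 1 + g
Y(v, q) = 2 + (1 + q)²
f = -73/10 (f = 14/((2*(-1))) + (2 + (1 - 2)²)/(-10) = 14/(-2) + (2 + (-1)²)*(-⅒) = 14*(-½) + (2 + 1)*(-⅒) = -7 + 3*(-⅒) = -7 - 3/10 = -73/10 ≈ -7.3000)
E(x) = -128/5 (E(x) = 2*(-73/10 - 1*11/2) = 2*(-73/10 - 11/2) = 2*(-64/5) = -128/5)
k(30)*E(-42) = 30*(-128/5) = -768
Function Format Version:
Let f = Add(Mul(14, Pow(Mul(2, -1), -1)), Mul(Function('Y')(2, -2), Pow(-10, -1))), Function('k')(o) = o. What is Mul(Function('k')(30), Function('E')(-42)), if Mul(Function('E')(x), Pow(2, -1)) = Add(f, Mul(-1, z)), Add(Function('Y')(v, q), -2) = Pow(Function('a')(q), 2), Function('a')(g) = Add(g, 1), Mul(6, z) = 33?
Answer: -768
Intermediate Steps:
z = Rational(11, 2) (z = Mul(Rational(1, 6), 33) = Rational(11, 2) ≈ 5.5000)
Function('a')(g) = Add(1, g)
Function('Y')(v, q) = Add(2, Pow(Add(1, q), 2))
f = Rational(-73, 10) (f = Add(Mul(14, Pow(Mul(2, -1), -1)), Mul(Add(2, Pow(Add(1, -2), 2)), Pow(-10, -1))) = Add(Mul(14, Pow(-2, -1)), Mul(Add(2, Pow(-1, 2)), Rational(-1, 10))) = Add(Mul(14, Rational(-1, 2)), Mul(Add(2, 1), Rational(-1, 10))) = Add(-7, Mul(3, Rational(-1, 10))) = Add(-7, Rational(-3, 10)) = Rational(-73, 10) ≈ -7.3000)
Function('E')(x) = Rational(-128, 5) (Function('E')(x) = Mul(2, Add(Rational(-73, 10), Mul(-1, Rational(11, 2)))) = Mul(2, Add(Rational(-73, 10), Rational(-11, 2))) = Mul(2, Rational(-64, 5)) = Rational(-128, 5))
Mul(Function('k')(30), Function('E')(-42)) = Mul(30, Rational(-128, 5)) = -768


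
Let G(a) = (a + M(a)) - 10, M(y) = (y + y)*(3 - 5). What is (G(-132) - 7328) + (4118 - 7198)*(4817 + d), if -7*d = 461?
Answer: -14640462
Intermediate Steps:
d = -461/7 (d = -⅐*461 = -461/7 ≈ -65.857)
M(y) = -4*y (M(y) = (2*y)*(-2) = -4*y)
G(a) = -10 - 3*a (G(a) = (a - 4*a) - 10 = -3*a - 10 = -10 - 3*a)
(G(-132) - 7328) + (4118 - 7198)*(4817 + d) = ((-10 - 3*(-132)) - 7328) + (4118 - 7198)*(4817 - 461/7) = ((-10 + 396) - 7328) - 3080*33258/7 = (386 - 7328) - 14633520 = -6942 - 14633520 = -14640462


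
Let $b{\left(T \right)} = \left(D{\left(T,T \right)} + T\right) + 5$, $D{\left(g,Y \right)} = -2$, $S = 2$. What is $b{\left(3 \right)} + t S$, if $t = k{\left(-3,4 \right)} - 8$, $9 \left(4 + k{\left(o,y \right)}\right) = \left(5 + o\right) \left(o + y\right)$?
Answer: $- \frac{158}{9} \approx -17.556$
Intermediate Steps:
$b{\left(T \right)} = 3 + T$ ($b{\left(T \right)} = \left(-2 + T\right) + 5 = 3 + T$)
$k{\left(o,y \right)} = -4 + \frac{\left(5 + o\right) \left(o + y\right)}{9}$
$t = - \frac{106}{9}$ ($t = \left(-4 + \frac{\left(-3\right)^{2}}{9} + \frac{5}{9} \left(-3\right) + \frac{5}{9} \cdot 4 + \frac{1}{9} \left(-3\right) 4\right) - 8 = \left(-4 + \frac{1}{9} \cdot 9 - \frac{5}{3} + \frac{20}{9} - \frac{4}{3}\right) - 8 = \left(-4 + 1 - \frac{5}{3} + \frac{20}{9} - \frac{4}{3}\right) - 8 = - \frac{34}{9} - 8 = - \frac{106}{9} \approx -11.778$)
$b{\left(3 \right)} + t S = \left(3 + 3\right) - \frac{212}{9} = 6 - \frac{212}{9} = - \frac{158}{9}$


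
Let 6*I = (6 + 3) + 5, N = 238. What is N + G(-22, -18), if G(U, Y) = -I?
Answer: 707/3 ≈ 235.67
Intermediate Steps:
I = 7/3 (I = ((6 + 3) + 5)/6 = (9 + 5)/6 = (⅙)*14 = 7/3 ≈ 2.3333)
G(U, Y) = -7/3 (G(U, Y) = -1*7/3 = -7/3)
N + G(-22, -18) = 238 - 7/3 = 707/3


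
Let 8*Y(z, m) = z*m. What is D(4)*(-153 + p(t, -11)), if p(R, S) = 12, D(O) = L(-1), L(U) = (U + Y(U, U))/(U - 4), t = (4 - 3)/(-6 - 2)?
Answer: -987/40 ≈ -24.675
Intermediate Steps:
t = -1/8 (t = 1/(-8) = 1*(-1/8) = -1/8 ≈ -0.12500)
Y(z, m) = m*z/8 (Y(z, m) = (z*m)/8 = (m*z)/8 = m*z/8)
L(U) = (U + U**2/8)/(-4 + U) (L(U) = (U + U*U/8)/(U - 4) = (U + U**2/8)/(-4 + U))
D(O) = 7/40 (D(O) = (1/8)*(-1)*(8 - 1)/(-4 - 1) = (1/8)*(-1)*7/(-5) = (1/8)*(-1)*(-1/5)*7 = 7/40)
D(4)*(-153 + p(t, -11)) = 7*(-153 + 12)/40 = (7/40)*(-141) = -987/40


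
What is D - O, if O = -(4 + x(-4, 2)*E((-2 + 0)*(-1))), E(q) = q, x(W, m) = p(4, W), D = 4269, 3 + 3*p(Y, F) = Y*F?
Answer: 12781/3 ≈ 4260.3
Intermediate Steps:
p(Y, F) = -1 + F*Y/3 (p(Y, F) = -1 + (Y*F)/3 = -1 + (F*Y)/3 = -1 + F*Y/3)
x(W, m) = -1 + 4*W/3 (x(W, m) = -1 + (⅓)*W*4 = -1 + 4*W/3)
O = 26/3 (O = -(4 + (-1 + (4/3)*(-4))*((-2 + 0)*(-1))) = -(4 + (-1 - 16/3)*(-2*(-1))) = -(4 - 19/3*2) = -(4 - 38/3) = -1*(-26/3) = 26/3 ≈ 8.6667)
D - O = 4269 - 1*26/3 = 4269 - 26/3 = 12781/3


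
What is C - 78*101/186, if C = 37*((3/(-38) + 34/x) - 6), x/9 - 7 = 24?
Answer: -2785855/10602 ≈ -262.77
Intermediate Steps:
x = 279 (x = 63 + 9*24 = 63 + 216 = 279)
C = -2336809/10602 (C = 37*((3/(-38) + 34/279) - 6) = 37*((3*(-1/38) + 34*(1/279)) - 6) = 37*((-3/38 + 34/279) - 6) = 37*(455/10602 - 6) = 37*(-63157/10602) = -2336809/10602 ≈ -220.41)
C - 78*101/186 = -2336809/10602 - 78*101/186 = -2336809/10602 - 1*1313/31 = -2336809/10602 - 1313/31 = -2785855/10602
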